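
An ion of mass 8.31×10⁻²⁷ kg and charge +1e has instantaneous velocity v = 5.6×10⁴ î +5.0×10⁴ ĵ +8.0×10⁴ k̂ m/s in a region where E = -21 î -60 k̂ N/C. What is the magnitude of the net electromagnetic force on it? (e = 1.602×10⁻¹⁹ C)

|F| ≈ 1.02×10⁻¹⁷ N

Only an electric field acts, so F = qE = (1.602×10⁻¹⁹ C)·(-21.0, 0, -60.0) = (-3.36×10⁻¹⁸, 0, -9.61×10⁻¹⁸) N.
|F| = 1.02×10⁻¹⁷ N.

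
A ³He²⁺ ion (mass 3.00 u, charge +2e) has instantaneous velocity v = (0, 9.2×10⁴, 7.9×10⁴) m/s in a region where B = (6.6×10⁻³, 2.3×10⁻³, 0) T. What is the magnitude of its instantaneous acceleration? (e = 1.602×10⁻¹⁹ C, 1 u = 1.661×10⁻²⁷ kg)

v×B = (-182, 521, -607) N/C.
F = q v×B = (3.204×10⁻¹⁹ C)·(-182, 521, -607) = (-5.82×10⁻¹⁷, 1.67×10⁻¹⁶, -1.95×10⁻¹⁶) N.
|a| = |F|/m = 2.630×10⁻¹⁶/4.983×10⁻²⁷ ≈ 5.28×10¹⁰ m/s².

|a| ≈ 5.28×10¹⁰ m/s²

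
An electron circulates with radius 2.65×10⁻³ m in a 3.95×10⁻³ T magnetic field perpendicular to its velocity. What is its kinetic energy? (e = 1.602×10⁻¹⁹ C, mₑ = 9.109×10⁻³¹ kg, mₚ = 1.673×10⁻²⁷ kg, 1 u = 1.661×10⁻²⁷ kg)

KE ≈ 1.54×10⁻¹⁸ J

v = |q|Br/m, then KE = ½mv² = (qBr)²/(2m).
v = (1.602×10⁻¹⁹)(3.95×10⁻³)(2.65×10⁻³)/9.109×10⁻³¹ ≈ 1.841×10⁶ m/s.
KE = ½(9.109×10⁻³¹)(1.841×10⁶)² ≈ 1.54×10⁻¹⁸ J.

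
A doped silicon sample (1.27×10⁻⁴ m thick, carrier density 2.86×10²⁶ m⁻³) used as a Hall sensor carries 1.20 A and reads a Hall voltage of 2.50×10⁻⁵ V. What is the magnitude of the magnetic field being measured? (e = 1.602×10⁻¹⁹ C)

B ≈ 0.121 T

From V_H = IB/(n e t), B = V_H n e t / I.
B = (2.50×10⁻⁵)(2.86×10²⁶)(1.602×10⁻¹⁹)(1.27×10⁻⁴)/1.20 ≈ 0.121 T.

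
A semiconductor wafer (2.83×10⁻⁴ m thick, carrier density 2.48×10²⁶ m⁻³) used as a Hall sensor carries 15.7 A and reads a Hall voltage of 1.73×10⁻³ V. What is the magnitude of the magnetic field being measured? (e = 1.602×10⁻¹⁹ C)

From V_H = IB/(n e t), B = V_H n e t / I.
B = (1.73×10⁻³)(2.48×10²⁶)(1.602×10⁻¹⁹)(2.83×10⁻⁴)/15.7 ≈ 1.24 T.

B ≈ 1.24 T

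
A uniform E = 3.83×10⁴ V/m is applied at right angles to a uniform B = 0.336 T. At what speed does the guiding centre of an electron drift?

v_d ≈ 1.14×10⁵ m/s

The E×B drift speed is v_d = E/B.
v_d = 3.83×10⁴/0.336 = 1.14×10⁵ m/s.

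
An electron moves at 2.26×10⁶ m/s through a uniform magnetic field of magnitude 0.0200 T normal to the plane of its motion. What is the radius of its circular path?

The magnetic force provides the centripetal force: |q|vB = mv²/r.
r = mv/(|q|B) = (9.109×10⁻³¹)(2.26×10⁶)/((1.602×10⁻¹⁹)(0.0200)) ≈ 6.43×10⁻⁴ m.

r ≈ 6.43×10⁻⁴ m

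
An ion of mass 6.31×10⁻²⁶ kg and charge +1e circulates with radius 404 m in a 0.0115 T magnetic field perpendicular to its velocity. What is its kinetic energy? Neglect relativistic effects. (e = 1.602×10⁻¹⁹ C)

v = |q|Br/m, then KE = ½mv² = (qBr)²/(2m).
v = (1.602×10⁻¹⁹)(0.0115)(404)/6.31×10⁻²⁶ ≈ 1.180×10⁷ m/s.
KE = ½(6.31×10⁻²⁶)(1.180×10⁷)² ≈ 4.39×10⁻¹² J = 2.74×10⁷ eV.

KE ≈ 2.74×10⁷ eV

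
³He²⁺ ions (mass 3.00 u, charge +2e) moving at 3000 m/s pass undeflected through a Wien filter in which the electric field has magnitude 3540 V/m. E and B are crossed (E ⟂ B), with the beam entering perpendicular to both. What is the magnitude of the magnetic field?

Balance of forces in the selector: qE = qvB ⇒ B = E/v.
B = 3540/3000 = 1.18 T.

B = 1.18 T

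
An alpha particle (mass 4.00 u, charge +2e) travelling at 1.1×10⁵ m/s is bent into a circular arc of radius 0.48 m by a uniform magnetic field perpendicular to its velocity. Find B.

B ≈ 4.8×10⁻³ T

From |q|vB = mv²/r, B = mv/(|q|r).
B = (6.644×10⁻²⁷)(1.1×10⁵)/((3.204×10⁻¹⁹)(0.48)) ≈ 4.8×10⁻³ T.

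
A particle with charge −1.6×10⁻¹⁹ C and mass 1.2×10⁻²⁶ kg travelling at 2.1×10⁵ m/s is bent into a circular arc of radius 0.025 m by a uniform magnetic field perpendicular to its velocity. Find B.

From |q|vB = mv²/r, B = mv/(|q|r).
B = (1.2×10⁻²⁶)(2.1×10⁵)/((1.6×10⁻¹⁹)(0.025)) ≈ 0.63 T.

B ≈ 0.63 T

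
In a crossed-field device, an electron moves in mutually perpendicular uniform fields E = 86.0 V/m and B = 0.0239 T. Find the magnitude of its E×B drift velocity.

The steady drift has the magnetic force balancing the electric force, so v_d = E/B.
v_d = 86.0/0.0239 = 3600 m/s.

v_d ≈ 3600 m/s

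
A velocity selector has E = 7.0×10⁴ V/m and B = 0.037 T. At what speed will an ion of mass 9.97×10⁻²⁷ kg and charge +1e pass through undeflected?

For undeflected motion the electric and magnetic forces balance: qE = qvB.
v = E/B = 7.0×10⁴/0.037 = 1.9×10⁶ m/s.

v = 1.9×10⁶ m/s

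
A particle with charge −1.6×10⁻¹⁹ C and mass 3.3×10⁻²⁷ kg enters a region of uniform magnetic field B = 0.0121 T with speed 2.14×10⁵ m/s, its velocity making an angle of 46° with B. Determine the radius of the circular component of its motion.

r ≈ 0.262 m

v⊥ = v sinθ = 2.14×10⁵·sin46° ≈ 1.539×10⁵ m/s.
r = m v⊥/(|q|B) = (3.3×10⁻²⁷)(1.539×10⁵)/((1.6×10⁻¹⁹)(0.0121)) ≈ 0.262 m.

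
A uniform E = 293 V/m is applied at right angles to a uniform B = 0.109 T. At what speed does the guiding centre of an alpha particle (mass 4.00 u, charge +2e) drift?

v_d ≈ 2690 m/s

The steady drift has the magnetic force balancing the electric force, so v_d = E/B.
v_d = 293/0.109 = 2690 m/s.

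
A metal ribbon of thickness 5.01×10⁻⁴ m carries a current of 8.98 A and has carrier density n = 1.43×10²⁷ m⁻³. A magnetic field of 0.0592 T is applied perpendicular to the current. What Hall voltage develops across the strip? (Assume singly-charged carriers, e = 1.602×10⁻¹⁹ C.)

V_H ≈ 4.63×10⁻⁶ V

V_H = IB/(n e t).
V_H = (8.98)(0.0592)/((1.43×10²⁷)(1.602×10⁻¹⁹)(5.01×10⁻⁴)) ≈ 4.63×10⁻⁶ V.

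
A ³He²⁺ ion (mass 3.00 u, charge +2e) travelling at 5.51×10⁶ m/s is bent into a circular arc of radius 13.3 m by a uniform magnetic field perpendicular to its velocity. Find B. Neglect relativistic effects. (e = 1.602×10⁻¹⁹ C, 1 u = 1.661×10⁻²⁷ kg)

From |q|vB = mv²/r, B = mv/(|q|r).
B = (4.983×10⁻²⁷)(5.51×10⁶)/((3.204×10⁻¹⁹)(13.3)) ≈ 6.44×10⁻³ T.

B ≈ 6.44×10⁻³ T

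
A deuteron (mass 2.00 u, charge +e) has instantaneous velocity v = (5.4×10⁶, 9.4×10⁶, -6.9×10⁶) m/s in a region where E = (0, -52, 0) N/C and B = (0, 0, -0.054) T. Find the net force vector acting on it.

v×B = (-5.08×10⁵, 2.92×10⁵, 0) N/C.
E + v×B = (-5.08×10⁵, 2.92×10⁵, 0) N/C.
F = q(E + v×B) = (1.602×10⁻¹⁹ C)·(-5.08×10⁵, 2.92×10⁵, 0) = (-8.13×10⁻¹⁴, 4.67×10⁻¹⁴, 0) N.

F ≈ (-8.13×10⁻¹⁴, 4.67×10⁻¹⁴, 0) N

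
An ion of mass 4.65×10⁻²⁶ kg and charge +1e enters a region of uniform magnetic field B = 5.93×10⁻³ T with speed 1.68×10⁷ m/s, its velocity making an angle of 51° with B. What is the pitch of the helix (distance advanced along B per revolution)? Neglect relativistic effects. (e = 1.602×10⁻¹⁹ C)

v∥ = v cosθ = 1.68×10⁷·cos51° ≈ 1.057×10⁷ m/s.
T = 2πm/(|q|B) = 2π(4.65×10⁻²⁶)/((1.602×10⁻¹⁹)(5.93×10⁻³)) ≈ 3.075×10⁻⁴ s.
pitch = v∥ T = (1.057×10⁷)(3.075×10⁻⁴) ≈ 3250 m.

p ≈ 3250 m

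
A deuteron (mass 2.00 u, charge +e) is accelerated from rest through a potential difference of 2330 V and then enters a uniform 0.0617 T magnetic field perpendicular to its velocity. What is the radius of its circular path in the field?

r ≈ 0.159 m

Acceleration: |q|V = ½mv² ⇒ v = √(2|q|V/m) = √(2·1.602×10⁻¹⁹·2330/3.322×10⁻²⁷) ≈ 4.741×10⁵ m/s.
In the field: r = mv/(|q|B) = (3.322×10⁻²⁷)(4.741×10⁵)/((1.602×10⁻¹⁹)(0.0617)) ≈ 0.159 m.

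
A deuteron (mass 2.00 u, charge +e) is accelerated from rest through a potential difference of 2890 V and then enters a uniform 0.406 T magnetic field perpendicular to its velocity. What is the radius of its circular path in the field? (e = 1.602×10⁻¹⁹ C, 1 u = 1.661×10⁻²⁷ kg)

r ≈ 0.0270 m

Acceleration: |q|V = ½mv² ⇒ v = √(2|q|V/m) = √(2·1.602×10⁻¹⁹·2890/3.322×10⁻²⁷) ≈ 5.280×10⁵ m/s.
In the field: r = mv/(|q|B) = (3.322×10⁻²⁷)(5.280×10⁵)/((1.602×10⁻¹⁹)(0.406)) ≈ 0.0270 m.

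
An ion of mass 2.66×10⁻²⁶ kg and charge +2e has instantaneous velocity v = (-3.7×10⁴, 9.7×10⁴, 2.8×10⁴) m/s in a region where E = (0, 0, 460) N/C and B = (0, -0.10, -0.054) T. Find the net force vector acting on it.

F ≈ (-7.81×10⁻¹⁶, -6.40×10⁻¹⁶, 1.33×10⁻¹⁵) N

v×B = (-2440, -2000, 3700) N/C.
E + v×B = (-2440, -2000, 4160) N/C.
F = q(E + v×B) = (3.204×10⁻¹⁹ C)·(-2440, -2000, 4160) = (-7.81×10⁻¹⁶, -6.40×10⁻¹⁶, 1.33×10⁻¹⁵) N.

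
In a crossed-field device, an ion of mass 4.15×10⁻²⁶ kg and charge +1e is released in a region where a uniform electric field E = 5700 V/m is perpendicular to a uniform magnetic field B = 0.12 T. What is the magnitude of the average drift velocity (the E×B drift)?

v_d ≈ 4.8×10⁴ m/s

In crossed fields the guiding centre drifts at v_d = |E×B|/B² = E/B, independent of charge and mass.
v_d = 5700/0.12 = 4.8×10⁴ m/s.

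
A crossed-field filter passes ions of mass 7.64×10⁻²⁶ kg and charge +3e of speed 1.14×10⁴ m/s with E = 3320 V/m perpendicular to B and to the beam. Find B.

B = 0.291 T

Balance of forces in the selector: qE = qvB ⇒ B = E/v.
B = 3320/1.14×10⁴ = 0.291 T.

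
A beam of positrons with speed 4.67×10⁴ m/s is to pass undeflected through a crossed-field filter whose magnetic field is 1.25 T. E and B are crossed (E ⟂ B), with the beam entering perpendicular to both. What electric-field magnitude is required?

For straight-line motion qE = qvB, so E = vB.
E = 4.67×10⁴ × 1.25 = 5.84×10⁴ V/m.

E = 5.84×10⁴ V/m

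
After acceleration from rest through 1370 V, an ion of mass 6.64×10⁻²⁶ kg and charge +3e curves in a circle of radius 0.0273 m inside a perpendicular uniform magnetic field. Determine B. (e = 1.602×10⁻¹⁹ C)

B ≈ 0.713 T

v = √(2|q|V/m) = √(2·4.806×10⁻¹⁹·1370/6.64×10⁻²⁶) ≈ 1.408×10⁵ m/s.
B = mv/(|q|r) = (6.64×10⁻²⁶)(1.408×10⁵)/((4.806×10⁻¹⁹)(0.0273)) ≈ 0.713 T.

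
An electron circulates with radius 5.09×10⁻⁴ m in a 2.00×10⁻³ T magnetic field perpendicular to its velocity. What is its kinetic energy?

KE ≈ 0.0911 eV

v = |q|Br/m, then KE = ½mv² = (qBr)²/(2m).
v = (1.602×10⁻¹⁹)(2.00×10⁻³)(5.09×10⁻⁴)/9.109×10⁻³¹ ≈ 1.790×10⁵ m/s.
KE = ½(9.109×10⁻³¹)(1.790×10⁵)² ≈ 1.46×10⁻²⁰ J = 0.0911 eV.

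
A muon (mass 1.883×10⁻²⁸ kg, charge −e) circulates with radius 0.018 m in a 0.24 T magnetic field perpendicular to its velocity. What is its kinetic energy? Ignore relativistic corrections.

KE ≈ 7900 eV

v = |q|Br/m, then KE = ½mv² = (qBr)²/(2m).
v = (1.602×10⁻¹⁹)(0.24)(0.018)/1.883×10⁻²⁸ ≈ 3.675×10⁶ m/s.
KE = ½(1.883×10⁻²⁸)(3.675×10⁶)² ≈ 1.3×10⁻¹⁵ J = 7900 eV.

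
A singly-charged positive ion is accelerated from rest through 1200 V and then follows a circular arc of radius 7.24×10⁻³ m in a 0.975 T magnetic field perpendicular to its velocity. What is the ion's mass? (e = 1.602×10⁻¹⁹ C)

Combine |q|V = ½mv² and r = mv/(|q|B): eliminate v to get m = qB²r²/(2V).
m = (1.602×10⁻¹⁹)(0.975)²(7.24×10⁻³)²/(2·1200) ≈ 3.33×10⁻²⁷ kg.

m ≈ 3.33×10⁻²⁷ kg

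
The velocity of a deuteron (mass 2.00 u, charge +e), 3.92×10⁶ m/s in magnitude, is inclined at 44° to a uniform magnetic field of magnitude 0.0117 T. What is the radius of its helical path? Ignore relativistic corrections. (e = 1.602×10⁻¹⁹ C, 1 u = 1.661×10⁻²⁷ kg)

v⊥ = v sinθ = 3.92×10⁶·sin44° ≈ 2.723×10⁶ m/s.
r = m v⊥/(|q|B) = (3.322×10⁻²⁷)(2.723×10⁶)/((1.602×10⁻¹⁹)(0.0117)) ≈ 4.83 m.

r ≈ 4.83 m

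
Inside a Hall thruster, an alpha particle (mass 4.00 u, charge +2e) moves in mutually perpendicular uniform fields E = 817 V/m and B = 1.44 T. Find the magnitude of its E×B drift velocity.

v_d ≈ 567 m/s

The E×B drift speed is v_d = E/B.
v_d = 817/1.44 = 567 m/s.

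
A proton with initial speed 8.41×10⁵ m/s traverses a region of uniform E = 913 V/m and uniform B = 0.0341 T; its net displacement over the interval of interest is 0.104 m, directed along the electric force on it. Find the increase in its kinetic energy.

ΔKE ≈ 1.52×10⁻¹⁷ J

The magnetic force is always ⟂ v and does no work; only the electric force changes KE.
ΔKE = F_E · d = |q|E d = (1.602×10⁻¹⁹)(913)(0.104) ≈ 1.52×10⁻¹⁷ J.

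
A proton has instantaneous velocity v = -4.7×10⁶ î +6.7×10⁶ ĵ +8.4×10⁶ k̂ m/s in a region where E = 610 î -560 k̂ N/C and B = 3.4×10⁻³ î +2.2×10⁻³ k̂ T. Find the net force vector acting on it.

v×B = (1.47×10⁴, 3.89×10⁴, -2.28×10⁴) N/C.
E + v×B = (1.54×10⁴, 3.89×10⁴, -2.33×10⁴) N/C.
F = q(E + v×B) = (1.602×10⁻¹⁹ C)·(1.54×10⁴, 3.89×10⁴, -2.33×10⁴) = (2.46×10⁻¹⁵, 6.23×10⁻¹⁵, -3.74×10⁻¹⁵) N.

F ≈ (2.46×10⁻¹⁵, 6.23×10⁻¹⁵, -3.74×10⁻¹⁵) N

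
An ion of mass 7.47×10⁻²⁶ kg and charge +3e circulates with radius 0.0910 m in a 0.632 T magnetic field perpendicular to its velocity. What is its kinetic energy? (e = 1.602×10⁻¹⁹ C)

KE ≈ 5.11×10⁻¹⁵ J

v = |q|Br/m, then KE = ½mv² = (qBr)²/(2m).
v = (4.806×10⁻¹⁹)(0.632)(0.0910)/7.47×10⁻²⁶ ≈ 3.700×10⁵ m/s.
KE = ½(7.47×10⁻²⁶)(3.700×10⁵)² ≈ 5.11×10⁻¹⁵ J.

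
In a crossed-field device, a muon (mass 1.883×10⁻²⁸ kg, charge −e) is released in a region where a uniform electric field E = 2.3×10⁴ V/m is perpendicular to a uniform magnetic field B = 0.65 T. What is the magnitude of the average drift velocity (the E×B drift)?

v_d ≈ 3.5×10⁴ m/s

The E×B drift speed is v_d = E/B.
v_d = 2.3×10⁴/0.65 = 3.5×10⁴ m/s.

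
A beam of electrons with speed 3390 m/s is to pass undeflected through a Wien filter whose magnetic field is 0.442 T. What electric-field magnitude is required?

E = 1500 V/m

For straight-line motion qE = qvB, so E = vB.
E = 3390 × 0.442 = 1500 V/m.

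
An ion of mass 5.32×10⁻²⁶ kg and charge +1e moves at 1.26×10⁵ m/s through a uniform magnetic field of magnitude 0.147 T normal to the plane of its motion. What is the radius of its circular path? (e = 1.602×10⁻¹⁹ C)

The magnetic force provides the centripetal force: |q|vB = mv²/r.
r = mv/(|q|B) = (5.32×10⁻²⁶)(1.26×10⁵)/((1.602×10⁻¹⁹)(0.147)) ≈ 0.285 m.

r ≈ 0.285 m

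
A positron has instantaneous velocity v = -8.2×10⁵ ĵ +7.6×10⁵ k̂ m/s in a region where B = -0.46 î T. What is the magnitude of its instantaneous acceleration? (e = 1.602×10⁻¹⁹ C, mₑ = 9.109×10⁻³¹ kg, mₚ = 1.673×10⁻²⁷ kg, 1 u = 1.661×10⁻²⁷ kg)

v×B = (0, -3.50×10⁵, -3.77×10⁵) N/C.
F = q v×B = (1.602×10⁻¹⁹ C)·(0, -3.50×10⁵, -3.77×10⁵) = (0, -5.60×10⁻¹⁴, -6.04×10⁻¹⁴) N.
|a| = |F|/m = 8.239×10⁻¹⁴/9.109×10⁻³¹ ≈ 9.04×10¹⁶ m/s².

|a| ≈ 9.04×10¹⁶ m/s²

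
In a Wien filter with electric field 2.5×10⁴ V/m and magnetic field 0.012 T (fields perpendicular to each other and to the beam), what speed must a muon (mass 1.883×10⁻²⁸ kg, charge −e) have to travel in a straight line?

Zero net Lorentz force requires |qE| = |q v×B|, i.e. E = vB.
v = E/B = 2.5×10⁴/0.012 = 2.1×10⁶ m/s.

v = 2.1×10⁶ m/s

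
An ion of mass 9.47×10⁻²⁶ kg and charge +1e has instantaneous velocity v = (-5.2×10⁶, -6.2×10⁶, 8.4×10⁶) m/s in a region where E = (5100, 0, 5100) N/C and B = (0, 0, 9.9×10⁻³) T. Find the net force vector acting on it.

F ≈ (-9.02×10⁻¹⁵, 8.25×10⁻¹⁵, 8.17×10⁻¹⁶) N

v×B = (-6.14×10⁴, 5.15×10⁴, 0) N/C.
E + v×B = (-5.63×10⁴, 5.15×10⁴, 5100) N/C.
F = q(E + v×B) = (1.602×10⁻¹⁹ C)·(-5.63×10⁴, 5.15×10⁴, 5100) = (-9.02×10⁻¹⁵, 8.25×10⁻¹⁵, 8.17×10⁻¹⁶) N.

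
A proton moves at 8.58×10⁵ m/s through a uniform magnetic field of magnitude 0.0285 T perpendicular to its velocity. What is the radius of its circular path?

The magnetic force provides the centripetal force: |q|vB = mv²/r.
r = mv/(|q|B) = (1.673×10⁻²⁷)(8.58×10⁵)/((1.602×10⁻¹⁹)(0.0285)) ≈ 0.314 m.

r ≈ 0.314 m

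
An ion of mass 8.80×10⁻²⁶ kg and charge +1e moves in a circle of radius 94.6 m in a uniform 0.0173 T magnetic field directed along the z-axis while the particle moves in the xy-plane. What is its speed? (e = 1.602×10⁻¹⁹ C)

v ≈ 2.98×10⁶ m/s

From |q|vB = mv²/r, v = |q|Br/m.
v = (1.602×10⁻¹⁹)(0.0173)(94.6)/8.80×10⁻²⁶ ≈ 2.98×10⁶ m/s.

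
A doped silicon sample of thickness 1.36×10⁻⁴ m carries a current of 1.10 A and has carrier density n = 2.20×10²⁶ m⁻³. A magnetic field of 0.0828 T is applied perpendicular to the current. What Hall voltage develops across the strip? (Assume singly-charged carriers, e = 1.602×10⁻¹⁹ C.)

V_H ≈ 1.90×10⁻⁵ V

V_H = IB/(n e t).
V_H = (1.10)(0.0828)/((2.20×10²⁶)(1.602×10⁻¹⁹)(1.36×10⁻⁴)) ≈ 1.90×10⁻⁵ V.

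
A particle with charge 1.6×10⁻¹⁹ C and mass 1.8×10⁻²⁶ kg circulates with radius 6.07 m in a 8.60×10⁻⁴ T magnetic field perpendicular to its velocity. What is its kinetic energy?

KE ≈ 121 eV

v = |q|Br/m, then KE = ½mv² = (qBr)²/(2m).
v = (1.6×10⁻¹⁹)(8.60×10⁻⁴)(6.07)/1.8×10⁻²⁶ ≈ 4.640×10⁴ m/s.
KE = ½(1.8×10⁻²⁶)(4.640×10⁴)² ≈ 1.94×10⁻¹⁷ J = 121 eV.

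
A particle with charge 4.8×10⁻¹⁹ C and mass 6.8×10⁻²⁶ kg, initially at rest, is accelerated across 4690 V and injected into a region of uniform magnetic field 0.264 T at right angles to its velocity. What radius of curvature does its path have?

r ≈ 0.138 m

Acceleration: |q|V = ½mv² ⇒ v = √(2|q|V/m) = √(2·4.8×10⁻¹⁹·4690/6.8×10⁻²⁶) ≈ 2.573×10⁵ m/s.
In the field: r = mv/(|q|B) = (6.8×10⁻²⁶)(2.573×10⁵)/((4.8×10⁻¹⁹)(0.264)) ≈ 0.138 m.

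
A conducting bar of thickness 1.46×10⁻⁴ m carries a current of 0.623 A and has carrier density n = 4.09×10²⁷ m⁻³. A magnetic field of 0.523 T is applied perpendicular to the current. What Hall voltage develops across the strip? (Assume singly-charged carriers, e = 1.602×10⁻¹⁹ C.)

V_H ≈ 3.41×10⁻⁶ V

V_H = IB/(n e t).
V_H = (0.623)(0.523)/((4.09×10²⁷)(1.602×10⁻¹⁹)(1.46×10⁻⁴)) ≈ 3.41×10⁻⁶ V.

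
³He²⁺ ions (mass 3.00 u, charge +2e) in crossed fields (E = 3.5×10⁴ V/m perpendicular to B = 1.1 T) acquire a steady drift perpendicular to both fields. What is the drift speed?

v_d ≈ 3.2×10⁴ m/s

In crossed fields the guiding centre drifts at v_d = |E×B|/B² = E/B, independent of charge and mass.
v_d = 3.5×10⁴/1.1 = 3.2×10⁴ m/s.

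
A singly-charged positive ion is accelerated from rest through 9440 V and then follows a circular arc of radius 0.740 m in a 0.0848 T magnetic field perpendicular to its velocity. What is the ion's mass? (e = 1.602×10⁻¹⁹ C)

m ≈ 3.34×10⁻²⁶ kg

Combine |q|V = ½mv² and r = mv/(|q|B): eliminate v to get m = qB²r²/(2V).
m = (1.602×10⁻¹⁹)(0.0848)²(0.740)²/(2·9440) ≈ 3.34×10⁻²⁶ kg.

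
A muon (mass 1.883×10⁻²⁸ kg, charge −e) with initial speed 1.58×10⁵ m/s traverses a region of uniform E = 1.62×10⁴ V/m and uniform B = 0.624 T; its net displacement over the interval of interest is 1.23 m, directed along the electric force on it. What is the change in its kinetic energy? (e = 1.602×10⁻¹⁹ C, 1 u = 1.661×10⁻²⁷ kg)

The magnetic force is always ⟂ v and does no work; only the electric force changes KE.
ΔKE = F_E · d = |q|E d = (1.602×10⁻¹⁹)(1.62×10⁴)(1.23) ≈ 3.19×10⁻¹⁵ J.

ΔKE ≈ 3.19×10⁻¹⁵ J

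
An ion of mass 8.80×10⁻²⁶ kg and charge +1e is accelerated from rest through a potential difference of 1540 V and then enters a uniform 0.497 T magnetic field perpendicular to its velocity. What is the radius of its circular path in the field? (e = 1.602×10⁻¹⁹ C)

r ≈ 0.0828 m

Acceleration: |q|V = ½mv² ⇒ v = √(2|q|V/m) = √(2·1.602×10⁻¹⁹·1540/8.80×10⁻²⁶) ≈ 7.488×10⁴ m/s.
In the field: r = mv/(|q|B) = (8.80×10⁻²⁶)(7.488×10⁴)/((1.602×10⁻¹⁹)(0.497)) ≈ 0.0828 m.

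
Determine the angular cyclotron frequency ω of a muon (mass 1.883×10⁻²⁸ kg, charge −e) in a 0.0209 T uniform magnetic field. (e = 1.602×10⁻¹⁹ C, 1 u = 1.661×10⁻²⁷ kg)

ω ≈ 1.78×10⁷ rad/s

ω = |q|B/m.
ω = (1.602×10⁻¹⁹)(0.0209)/1.883×10⁻²⁸ ≈ 1.78×10⁷ rad/s.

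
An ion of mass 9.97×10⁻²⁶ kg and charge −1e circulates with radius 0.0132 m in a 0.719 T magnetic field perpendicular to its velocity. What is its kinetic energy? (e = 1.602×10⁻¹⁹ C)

v = |q|Br/m, then KE = ½mv² = (qBr)²/(2m).
v = (1.602×10⁻¹⁹)(0.719)(0.0132)/9.97×10⁻²⁶ ≈ 1.525×10⁴ m/s.
KE = ½(9.97×10⁻²⁶)(1.525×10⁴)² ≈ 1.16×10⁻¹⁷ J.

KE ≈ 1.16×10⁻¹⁷ J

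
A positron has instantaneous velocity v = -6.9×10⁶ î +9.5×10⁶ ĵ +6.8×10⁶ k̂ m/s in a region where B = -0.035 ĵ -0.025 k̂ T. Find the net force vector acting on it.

v×B = (500, -1.72×10⁵, 2.42×10⁵) N/C.
F = q v×B = (1.602×10⁻¹⁹ C)·(500, -1.72×10⁵, 2.42×10⁵) = (8.01×10⁻¹⁷, -2.76×10⁻¹⁴, 3.87×10⁻¹⁴) N.

F ≈ (8.01×10⁻¹⁷, -2.76×10⁻¹⁴, 3.87×10⁻¹⁴) N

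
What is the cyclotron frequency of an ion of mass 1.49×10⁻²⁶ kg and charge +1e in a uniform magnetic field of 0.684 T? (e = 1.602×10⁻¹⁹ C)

f = |q|B/(2πm).
f = (1.602×10⁻¹⁹)(0.684)/(2π·1.49×10⁻²⁶) ≈ 1.17×10⁶ Hz.

f ≈ 1.17×10⁶ Hz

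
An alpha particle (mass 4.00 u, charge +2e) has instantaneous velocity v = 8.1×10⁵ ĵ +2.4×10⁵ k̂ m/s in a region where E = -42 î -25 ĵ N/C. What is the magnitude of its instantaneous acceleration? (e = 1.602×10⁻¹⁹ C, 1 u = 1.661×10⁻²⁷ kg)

|a| ≈ 2.36×10⁹ m/s²

Only an electric field acts, so F = qE = (3.204×10⁻¹⁹ C)·(-42.0, -25.0, 0) = (-1.35×10⁻¹⁷, -8.01×10⁻¹⁸, 0) N.
|a| = |F|/m = 1.566×10⁻¹⁷/6.644×10⁻²⁷ ≈ 2.36×10⁹ m/s².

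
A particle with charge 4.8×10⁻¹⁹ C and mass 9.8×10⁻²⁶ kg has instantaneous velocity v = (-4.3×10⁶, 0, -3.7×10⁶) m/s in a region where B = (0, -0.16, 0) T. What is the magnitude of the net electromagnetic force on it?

|F| ≈ 4.36×10⁻¹³ N

v×B = (-5.92×10⁵, 0, 6.88×10⁵) N/C.
F = q v×B = (4.8×10⁻¹⁹ C)·(-5.92×10⁵, 0, 6.88×10⁵) = (-2.84×10⁻¹³, 0, 3.30×10⁻¹³) N.
|F| = 4.36×10⁻¹³ N.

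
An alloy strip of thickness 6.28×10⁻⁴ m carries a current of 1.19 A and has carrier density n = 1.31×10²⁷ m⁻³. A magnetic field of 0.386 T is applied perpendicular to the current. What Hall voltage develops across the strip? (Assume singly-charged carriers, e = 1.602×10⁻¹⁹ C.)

V_H = IB/(n e t).
V_H = (1.19)(0.386)/((1.31×10²⁷)(1.602×10⁻¹⁹)(6.28×10⁻⁴)) ≈ 3.49×10⁻⁶ V.

V_H ≈ 3.49×10⁻⁶ V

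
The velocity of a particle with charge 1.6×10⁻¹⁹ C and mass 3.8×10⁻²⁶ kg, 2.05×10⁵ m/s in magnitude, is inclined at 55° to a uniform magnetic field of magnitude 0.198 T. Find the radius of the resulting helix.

v⊥ = v sinθ = 2.05×10⁵·sin55° ≈ 1.679×10⁵ m/s.
r = m v⊥/(|q|B) = (3.8×10⁻²⁶)(1.679×10⁵)/((1.6×10⁻¹⁹)(0.198)) ≈ 0.201 m.

r ≈ 0.201 m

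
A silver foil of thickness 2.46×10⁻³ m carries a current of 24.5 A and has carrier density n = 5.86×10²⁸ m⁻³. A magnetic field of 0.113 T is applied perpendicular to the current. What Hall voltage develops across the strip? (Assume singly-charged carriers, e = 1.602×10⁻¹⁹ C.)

V_H = IB/(n e t).
V_H = (24.5)(0.113)/((5.86×10²⁸)(1.602×10⁻¹⁹)(2.46×10⁻³)) ≈ 1.20×10⁻⁷ V.

V_H ≈ 1.20×10⁻⁷ V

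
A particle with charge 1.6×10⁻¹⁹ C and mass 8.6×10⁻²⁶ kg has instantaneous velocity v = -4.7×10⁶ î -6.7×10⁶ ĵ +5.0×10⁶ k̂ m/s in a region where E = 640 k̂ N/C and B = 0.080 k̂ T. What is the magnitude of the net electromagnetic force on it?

|F| ≈ 1.05×10⁻¹³ N

v×B = (-5.36×10⁵, 3.76×10⁵, 0) N/C.
E + v×B = (-5.36×10⁵, 3.76×10⁵, 640) N/C.
F = q(E + v×B) = (1.6×10⁻¹⁹ C)·(-5.36×10⁵, 3.76×10⁵, 640) = (-8.58×10⁻¹⁴, 6.02×10⁻¹⁴, 1.02×10⁻¹⁶) N.
|F| = 1.05×10⁻¹³ N.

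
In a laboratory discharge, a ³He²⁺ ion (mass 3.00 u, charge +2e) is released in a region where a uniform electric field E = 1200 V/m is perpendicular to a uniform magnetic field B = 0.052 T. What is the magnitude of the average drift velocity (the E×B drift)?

The steady drift has the magnetic force balancing the electric force, so v_d = E/B.
v_d = 1200/0.052 = 2.3×10⁴ m/s.

v_d ≈ 2.3×10⁴ m/s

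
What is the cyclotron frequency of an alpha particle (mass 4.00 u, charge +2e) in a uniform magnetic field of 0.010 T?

f = |q|B/(2πm).
f = (3.204×10⁻¹⁹)(0.010)/(2π·6.644×10⁻²⁷) ≈ 7.7×10⁴ Hz.

f ≈ 7.7×10⁴ Hz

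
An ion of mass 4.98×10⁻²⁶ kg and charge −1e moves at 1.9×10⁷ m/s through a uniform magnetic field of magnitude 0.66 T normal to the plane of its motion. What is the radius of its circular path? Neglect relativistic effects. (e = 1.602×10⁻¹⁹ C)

r ≈ 8.9 m

The magnetic force provides the centripetal force: |q|vB = mv²/r.
r = mv/(|q|B) = (4.98×10⁻²⁶)(1.9×10⁷)/((1.602×10⁻¹⁹)(0.66)) ≈ 8.9 m.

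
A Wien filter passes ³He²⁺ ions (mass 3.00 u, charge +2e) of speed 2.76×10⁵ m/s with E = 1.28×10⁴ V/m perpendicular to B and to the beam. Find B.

Balance of forces in the selector: qE = qvB ⇒ B = E/v.
B = 1.28×10⁴/2.76×10⁵ = 0.0464 T.

B = 0.0464 T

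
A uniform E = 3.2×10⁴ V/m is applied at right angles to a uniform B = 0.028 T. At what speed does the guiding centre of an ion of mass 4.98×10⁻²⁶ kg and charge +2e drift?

v_d ≈ 1.1×10⁶ m/s

The E×B drift speed is v_d = E/B.
v_d = 3.2×10⁴/0.028 = 1.1×10⁶ m/s.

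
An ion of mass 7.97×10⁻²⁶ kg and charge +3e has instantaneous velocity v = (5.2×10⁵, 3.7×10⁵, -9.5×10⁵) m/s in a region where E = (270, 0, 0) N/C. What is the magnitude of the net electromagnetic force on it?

|F| ≈ 1.30×10⁻¹⁶ N

Only an electric field acts, so F = qE = (4.806×10⁻¹⁹ C)·(270, 0, 0) = (1.30×10⁻¹⁶, 0, 0) N.
|F| = 1.30×10⁻¹⁶ N.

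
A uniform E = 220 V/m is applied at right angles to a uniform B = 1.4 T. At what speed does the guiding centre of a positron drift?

v_d ≈ 160 m/s

The E×B drift speed is v_d = E/B.
v_d = 220/1.4 = 160 m/s.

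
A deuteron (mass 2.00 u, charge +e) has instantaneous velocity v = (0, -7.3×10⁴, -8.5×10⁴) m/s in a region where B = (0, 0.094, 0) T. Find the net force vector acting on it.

v×B = (7990, 0, 0) N/C.
F = q v×B = (1.602×10⁻¹⁹ C)·(7990, 0, 0) = (1.28×10⁻¹⁵, 0, 0) N.

F ≈ (1.28×10⁻¹⁵, 0, 0) N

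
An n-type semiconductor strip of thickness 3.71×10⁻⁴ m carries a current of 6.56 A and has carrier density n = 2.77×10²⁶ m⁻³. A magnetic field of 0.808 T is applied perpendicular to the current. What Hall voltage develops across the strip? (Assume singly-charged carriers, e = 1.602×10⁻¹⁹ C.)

V_H ≈ 3.22×10⁻⁴ V

V_H = IB/(n e t).
V_H = (6.56)(0.808)/((2.77×10²⁶)(1.602×10⁻¹⁹)(3.71×10⁻⁴)) ≈ 3.22×10⁻⁴ V.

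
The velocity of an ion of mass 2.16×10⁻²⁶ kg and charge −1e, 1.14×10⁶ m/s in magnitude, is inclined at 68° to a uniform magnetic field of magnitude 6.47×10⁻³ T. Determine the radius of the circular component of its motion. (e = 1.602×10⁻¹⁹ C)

v⊥ = v sinθ = 1.14×10⁶·sin68° ≈ 1.057×10⁶ m/s.
r = m v⊥/(|q|B) = (2.16×10⁻²⁶)(1.057×10⁶)/((1.602×10⁻¹⁹)(6.47×10⁻³)) ≈ 22.0 m.

r ≈ 22.0 m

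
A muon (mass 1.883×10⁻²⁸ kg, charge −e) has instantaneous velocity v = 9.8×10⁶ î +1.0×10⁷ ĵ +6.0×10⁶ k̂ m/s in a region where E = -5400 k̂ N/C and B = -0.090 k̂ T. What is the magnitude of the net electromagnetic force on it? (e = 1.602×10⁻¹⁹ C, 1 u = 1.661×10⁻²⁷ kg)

|F| ≈ 2.02×10⁻¹³ N

v×B = (-9.00×10⁵, 8.82×10⁵, 0) N/C.
E + v×B = (-9.00×10⁵, 8.82×10⁵, -5400) N/C.
F = q(E + v×B) = (−1.602×10⁻¹⁹ C)·(-9.00×10⁵, 8.82×10⁵, -5400) = (1.44×10⁻¹³, -1.41×10⁻¹³, 8.65×10⁻¹⁶) N.
|F| = 2.02×10⁻¹³ N.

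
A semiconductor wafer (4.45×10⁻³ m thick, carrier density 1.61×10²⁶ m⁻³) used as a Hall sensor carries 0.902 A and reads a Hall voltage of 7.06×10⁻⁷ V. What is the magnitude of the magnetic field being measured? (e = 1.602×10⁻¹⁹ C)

B ≈ 0.0898 T

From V_H = IB/(n e t), B = V_H n e t / I.
B = (7.06×10⁻⁷)(1.61×10²⁶)(1.602×10⁻¹⁹)(4.45×10⁻³)/0.902 ≈ 0.0898 T.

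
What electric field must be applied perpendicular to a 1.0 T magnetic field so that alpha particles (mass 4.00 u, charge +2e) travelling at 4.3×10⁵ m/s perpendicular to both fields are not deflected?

For straight-line motion qE = qvB, so E = vB.
E = 4.3×10⁵ × 1.0 = 4.3×10⁵ V/m.

E = 4.3×10⁵ V/m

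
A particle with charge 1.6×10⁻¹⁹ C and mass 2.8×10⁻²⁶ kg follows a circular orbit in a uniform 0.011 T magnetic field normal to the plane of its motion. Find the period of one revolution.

The cyclotron period depends only on m, q, B: T = 2πm/(|q|B).
T = 2π(2.8×10⁻²⁶)/((1.6×10⁻¹⁹)(0.011)) ≈ 1.0×10⁻⁴ s.

T ≈ 1.0×10⁻⁴ s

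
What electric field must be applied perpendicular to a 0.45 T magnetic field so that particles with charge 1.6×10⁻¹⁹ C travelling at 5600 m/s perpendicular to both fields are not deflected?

For straight-line motion qE = qvB, so E = vB.
E = 5600 × 0.45 = 2500 V/m.

E = 2500 V/m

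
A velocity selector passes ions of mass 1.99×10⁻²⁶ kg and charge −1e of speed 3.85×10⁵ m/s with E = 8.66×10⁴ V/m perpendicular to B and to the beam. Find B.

B = 0.225 T

Balance of forces in the selector: qE = qvB ⇒ B = E/v.
B = 8.66×10⁴/3.85×10⁵ = 0.225 T.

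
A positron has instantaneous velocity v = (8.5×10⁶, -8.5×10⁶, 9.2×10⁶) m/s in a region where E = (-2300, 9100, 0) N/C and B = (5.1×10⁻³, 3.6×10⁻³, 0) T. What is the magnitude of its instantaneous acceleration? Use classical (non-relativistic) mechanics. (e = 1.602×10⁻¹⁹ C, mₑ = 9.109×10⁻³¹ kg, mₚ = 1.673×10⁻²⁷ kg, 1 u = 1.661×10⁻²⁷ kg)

|a| ≈ 1.75×10¹⁶ m/s²

v×B = (-3.31×10⁴, 4.69×10⁴, 7.40×10⁴) N/C.
E + v×B = (-3.54×10⁴, 5.60×10⁴, 7.40×10⁴) N/C.
F = q(E + v×B) = (1.602×10⁻¹⁹ C)·(-3.54×10⁴, 5.60×10⁴, 7.40×10⁴) = (-5.67×10⁻¹⁵, 8.97×10⁻¹⁵, 1.18×10⁻¹⁴) N.
|a| = |F|/m = 1.591×10⁻¹⁴/9.109×10⁻³¹ ≈ 1.75×10¹⁶ m/s².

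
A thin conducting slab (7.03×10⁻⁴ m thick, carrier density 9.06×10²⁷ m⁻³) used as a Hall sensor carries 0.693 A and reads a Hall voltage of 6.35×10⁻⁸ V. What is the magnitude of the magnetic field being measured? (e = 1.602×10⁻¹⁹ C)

B ≈ 0.0935 T

From V_H = IB/(n e t), B = V_H n e t / I.
B = (6.35×10⁻⁸)(9.06×10²⁷)(1.602×10⁻¹⁹)(7.03×10⁻⁴)/0.693 ≈ 0.0935 T.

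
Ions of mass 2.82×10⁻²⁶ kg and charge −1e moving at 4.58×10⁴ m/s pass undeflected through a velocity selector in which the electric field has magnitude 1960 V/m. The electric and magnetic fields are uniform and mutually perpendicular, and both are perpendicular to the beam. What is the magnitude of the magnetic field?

B = 0.0428 T

Balance of forces in the selector: qE = qvB ⇒ B = E/v.
B = 1960/4.58×10⁴ = 0.0428 T.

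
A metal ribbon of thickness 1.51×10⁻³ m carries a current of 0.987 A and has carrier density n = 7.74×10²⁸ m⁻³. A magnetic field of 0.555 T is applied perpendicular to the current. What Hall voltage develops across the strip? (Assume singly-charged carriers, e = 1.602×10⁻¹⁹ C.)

V_H = IB/(n e t).
V_H = (0.987)(0.555)/((7.74×10²⁸)(1.602×10⁻¹⁹)(1.51×10⁻³)) ≈ 2.93×10⁻⁸ V.

V_H ≈ 2.93×10⁻⁸ V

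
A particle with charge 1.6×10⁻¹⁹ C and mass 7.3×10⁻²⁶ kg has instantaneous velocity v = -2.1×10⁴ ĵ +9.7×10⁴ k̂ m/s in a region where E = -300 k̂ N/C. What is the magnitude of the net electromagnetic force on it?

Only an electric field acts, so F = qE = (1.6×10⁻¹⁹ C)·(0, 0, -300) = (0, 0, -4.80×10⁻¹⁷) N.
|F| = 4.80×10⁻¹⁷ N.

|F| ≈ 4.80×10⁻¹⁷ N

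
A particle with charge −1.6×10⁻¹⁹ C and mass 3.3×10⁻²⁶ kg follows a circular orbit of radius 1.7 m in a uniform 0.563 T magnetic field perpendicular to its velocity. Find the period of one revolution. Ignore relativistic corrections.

The cyclotron period depends only on m, q, B: T = 2πm/(|q|B).
T = 2π(3.3×10⁻²⁶)/((1.6×10⁻¹⁹)(0.563)) ≈ 2.30×10⁻⁶ s.

T ≈ 2.30×10⁻⁶ s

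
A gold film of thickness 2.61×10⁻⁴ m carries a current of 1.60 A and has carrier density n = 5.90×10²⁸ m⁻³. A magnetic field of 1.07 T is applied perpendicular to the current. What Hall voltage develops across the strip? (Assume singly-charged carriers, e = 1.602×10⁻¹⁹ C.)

V_H ≈ 6.94×10⁻⁷ V

V_H = IB/(n e t).
V_H = (1.60)(1.07)/((5.90×10²⁸)(1.602×10⁻¹⁹)(2.61×10⁻⁴)) ≈ 6.94×10⁻⁷ V.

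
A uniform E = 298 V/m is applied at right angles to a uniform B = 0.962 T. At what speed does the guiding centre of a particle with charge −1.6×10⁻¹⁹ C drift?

In crossed fields the guiding centre drifts at v_d = |E×B|/B² = E/B, independent of charge and mass.
v_d = 298/0.962 = 310 m/s.

v_d ≈ 310 m/s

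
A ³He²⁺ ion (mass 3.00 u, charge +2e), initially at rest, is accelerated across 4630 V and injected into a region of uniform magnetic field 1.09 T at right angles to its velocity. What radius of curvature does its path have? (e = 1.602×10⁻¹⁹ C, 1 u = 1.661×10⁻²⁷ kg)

r ≈ 0.0110 m

Acceleration: |q|V = ½mv² ⇒ v = √(2|q|V/m) = √(2·3.204×10⁻¹⁹·4630/4.983×10⁻²⁷) ≈ 7.716×10⁵ m/s.
In the field: r = mv/(|q|B) = (4.983×10⁻²⁷)(7.716×10⁵)/((3.204×10⁻¹⁹)(1.09)) ≈ 0.0110 m.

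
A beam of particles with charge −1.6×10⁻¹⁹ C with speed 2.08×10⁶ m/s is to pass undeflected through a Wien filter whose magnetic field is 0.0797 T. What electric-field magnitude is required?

For straight-line motion qE = qvB, so E = vB.
E = 2.08×10⁶ × 0.0797 = 1.66×10⁵ V/m.

E = 1.66×10⁵ V/m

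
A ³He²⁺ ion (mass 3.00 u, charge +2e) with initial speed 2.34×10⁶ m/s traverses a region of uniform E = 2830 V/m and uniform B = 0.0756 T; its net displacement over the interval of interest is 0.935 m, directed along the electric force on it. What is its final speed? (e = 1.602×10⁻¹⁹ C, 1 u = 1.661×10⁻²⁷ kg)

B does no work; ΔKE = |q|E d.
½mv_f² = ½mv₀² + |q|Ed = ½(4.983×10⁻²⁷)(2.34×10⁶)² + (3.204×10⁻¹⁹)(2830)(0.935) ≈ 1.364×10⁻¹⁴ J + 8.478×10⁻¹⁶ J ≈ 1.449×10⁻¹⁴ J.
v_f = √(2·1.449×10⁻¹⁴/4.983×10⁻²⁷) ≈ 2.41×10⁶ m/s.

v_f ≈ 2.41×10⁶ m/s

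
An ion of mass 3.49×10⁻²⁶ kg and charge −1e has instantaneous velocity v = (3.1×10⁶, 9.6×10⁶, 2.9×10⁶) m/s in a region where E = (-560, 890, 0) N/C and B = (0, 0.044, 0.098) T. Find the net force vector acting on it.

F ≈ (-1.30×10⁻¹³, 4.85×10⁻¹⁴, -2.19×10⁻¹⁴) N

v×B = (8.13×10⁵, -3.04×10⁵, 1.36×10⁵) N/C.
E + v×B = (8.13×10⁵, -3.03×10⁵, 1.36×10⁵) N/C.
F = q(E + v×B) = (−1.602×10⁻¹⁹ C)·(8.13×10⁵, -3.03×10⁵, 1.36×10⁵) = (-1.30×10⁻¹³, 4.85×10⁻¹⁴, -2.19×10⁻¹⁴) N.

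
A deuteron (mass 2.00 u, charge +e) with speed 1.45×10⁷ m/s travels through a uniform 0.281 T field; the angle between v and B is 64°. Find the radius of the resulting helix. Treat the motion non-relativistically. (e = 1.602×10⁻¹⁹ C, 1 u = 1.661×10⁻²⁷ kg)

v⊥ = v sinθ = 1.45×10⁷·sin64° ≈ 1.303×10⁷ m/s.
r = m v⊥/(|q|B) = (3.322×10⁻²⁷)(1.303×10⁷)/((1.602×10⁻¹⁹)(0.281)) ≈ 0.962 m.

r ≈ 0.962 m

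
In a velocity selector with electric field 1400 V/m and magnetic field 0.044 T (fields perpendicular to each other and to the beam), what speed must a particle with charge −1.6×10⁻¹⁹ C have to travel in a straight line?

v = 3.2×10⁴ m/s

Zero net Lorentz force requires |qE| = |q v×B|, i.e. E = vB.
v = E/B = 1400/0.044 = 3.2×10⁴ m/s.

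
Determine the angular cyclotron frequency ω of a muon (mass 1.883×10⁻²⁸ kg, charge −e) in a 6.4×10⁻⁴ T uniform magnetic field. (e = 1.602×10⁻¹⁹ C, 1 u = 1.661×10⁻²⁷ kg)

ω = |q|B/m.
ω = (1.602×10⁻¹⁹)(6.4×10⁻⁴)/1.883×10⁻²⁸ ≈ 5.4×10⁵ rad/s.

ω ≈ 5.4×10⁵ rad/s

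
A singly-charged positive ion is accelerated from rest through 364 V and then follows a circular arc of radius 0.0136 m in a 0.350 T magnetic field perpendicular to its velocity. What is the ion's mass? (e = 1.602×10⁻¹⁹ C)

Combine |q|V = ½mv² and r = mv/(|q|B): eliminate v to get m = qB²r²/(2V).
m = (1.602×10⁻¹⁹)(0.350)²(0.0136)²/(2·364) ≈ 4.99×10⁻²⁷ kg.

m ≈ 4.99×10⁻²⁷ kg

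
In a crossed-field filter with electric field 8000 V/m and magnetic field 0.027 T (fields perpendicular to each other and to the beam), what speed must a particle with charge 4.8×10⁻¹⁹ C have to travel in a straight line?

For undeflected motion the electric and magnetic forces balance: qE = qvB.
v = E/B = 8000/0.027 = 3.0×10⁵ m/s.

v = 3.0×10⁵ m/s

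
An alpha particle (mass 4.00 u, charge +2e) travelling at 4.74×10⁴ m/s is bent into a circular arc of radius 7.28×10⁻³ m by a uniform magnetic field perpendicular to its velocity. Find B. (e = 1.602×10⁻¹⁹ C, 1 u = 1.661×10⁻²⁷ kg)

B ≈ 0.135 T

From |q|vB = mv²/r, B = mv/(|q|r).
B = (6.644×10⁻²⁷)(4.74×10⁴)/((3.204×10⁻¹⁹)(7.28×10⁻³)) ≈ 0.135 T.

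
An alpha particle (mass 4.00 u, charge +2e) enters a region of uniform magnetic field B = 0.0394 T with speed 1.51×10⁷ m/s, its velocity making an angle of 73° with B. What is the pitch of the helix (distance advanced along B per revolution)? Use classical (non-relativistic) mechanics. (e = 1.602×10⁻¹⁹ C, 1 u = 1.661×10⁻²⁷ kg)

p ≈ 14.6 m

v∥ = v cosθ = 1.51×10⁷·cos73° ≈ 4.415×10⁶ m/s.
T = 2πm/(|q|B) = 2π(6.644×10⁻²⁷)/((3.204×10⁻¹⁹)(0.0394)) ≈ 3.307×10⁻⁶ s.
pitch = v∥ T = (4.415×10⁶)(3.307×10⁻⁶) ≈ 14.6 m.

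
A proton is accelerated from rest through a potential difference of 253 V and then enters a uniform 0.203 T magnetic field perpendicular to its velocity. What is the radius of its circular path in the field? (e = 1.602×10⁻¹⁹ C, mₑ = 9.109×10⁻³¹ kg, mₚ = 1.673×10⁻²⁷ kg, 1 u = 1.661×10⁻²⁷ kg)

r ≈ 0.0113 m

Acceleration: |q|V = ½mv² ⇒ v = √(2|q|V/m) = √(2·1.602×10⁻¹⁹·253/1.673×10⁻²⁷) ≈ 2.201×10⁵ m/s.
In the field: r = mv/(|q|B) = (1.673×10⁻²⁷)(2.201×10⁵)/((1.602×10⁻¹⁹)(0.203)) ≈ 0.0113 m.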